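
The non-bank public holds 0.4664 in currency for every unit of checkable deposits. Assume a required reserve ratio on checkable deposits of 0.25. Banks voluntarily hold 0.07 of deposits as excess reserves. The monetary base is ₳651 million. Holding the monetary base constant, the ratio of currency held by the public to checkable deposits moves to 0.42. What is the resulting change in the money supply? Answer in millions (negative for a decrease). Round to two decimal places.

₳35.30 million

Initially m₁ = (1 + 0.4664) / (0.25 + 0.07 + 0.4664) ≈ 1.864700, so M₁ = 1.864700 × 651 = 1213.9197 million.
After the change m₂ = (1 + 0.42) / (0.25 + 0.07 + 0.42) ≈ 1.918919, so M₂ = 1.918919 × 651 ≈ 1249.2163 million.
ΔM = M₂ − M₁ = 1249.2163 − 1213.9197 = 35.2966 million.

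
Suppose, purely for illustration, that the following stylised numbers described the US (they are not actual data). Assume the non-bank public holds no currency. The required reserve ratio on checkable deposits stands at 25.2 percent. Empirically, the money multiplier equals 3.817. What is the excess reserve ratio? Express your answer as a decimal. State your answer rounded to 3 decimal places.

Using m = 3.817. Since m = (1 + c)/(c + rr + e), the denominator satisfies c + rr + e = (1 + c)/m = (1 + 0) / 3.817 ≈ 0.261986.
With c = 0 and rr = 0.252, the excess reserve ratio is 0.261986 − 0 − 0.252 = 0.009986.

0.010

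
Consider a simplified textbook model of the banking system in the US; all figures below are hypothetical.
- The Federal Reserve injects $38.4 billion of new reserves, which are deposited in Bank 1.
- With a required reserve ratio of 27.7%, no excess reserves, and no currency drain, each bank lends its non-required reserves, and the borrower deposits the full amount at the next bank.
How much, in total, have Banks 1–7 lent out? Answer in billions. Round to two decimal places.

Bank i lends (1 − rr)^i of the original deposit: Bank 1 lends 38.4·0.7230 = 27.7632, Bank 2 lends 38.4·0.7230² ≈ 20.0728, and so on.
Summing a geometric series: total = 38.4·[0.7230·(1 − 0.7230^7) / (1 − 0.7230)] ≈ 89.8777 billion.

$89.88 billion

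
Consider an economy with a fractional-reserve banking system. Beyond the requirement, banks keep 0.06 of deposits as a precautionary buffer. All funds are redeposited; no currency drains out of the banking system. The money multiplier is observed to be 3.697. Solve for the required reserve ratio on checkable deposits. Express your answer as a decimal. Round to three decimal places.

0.210

Using m = 3.697. Since m = (1 + c)/(c + rr + e), the denominator satisfies c + rr + e = (1 + c)/m = (1 + 0) / 3.697 ≈ 0.270490.
With c = 0 and e = 0.06, the required reserve ratio on checkable deposits is 0.270490 − 0 − 0.06 = 0.21049.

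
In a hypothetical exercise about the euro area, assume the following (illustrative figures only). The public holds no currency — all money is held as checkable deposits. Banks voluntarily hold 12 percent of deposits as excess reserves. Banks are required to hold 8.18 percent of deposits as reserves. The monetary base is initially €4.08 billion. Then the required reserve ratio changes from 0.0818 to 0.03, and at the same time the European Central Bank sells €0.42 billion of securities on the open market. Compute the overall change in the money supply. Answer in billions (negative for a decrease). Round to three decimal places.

€4.182 billion

Before: m₁ = 1 / (0.0818 + 0.12) ≈ 4.95540, MB₁ = 4.08, so M₁ = 4.95540 × 4.08 ≈ 20.218 billion.
After: m₂ = 1 / (0.03 + 0.12) ≈ 6.66667, MB₂ = 4.08 − 0.42 = 3.66, so M₂ = 6.66667 × 3.66 ≈ 24.4 billion.
ΔM = M₂ − M₁ = 24.4 − 20.218 = 4.182 billion.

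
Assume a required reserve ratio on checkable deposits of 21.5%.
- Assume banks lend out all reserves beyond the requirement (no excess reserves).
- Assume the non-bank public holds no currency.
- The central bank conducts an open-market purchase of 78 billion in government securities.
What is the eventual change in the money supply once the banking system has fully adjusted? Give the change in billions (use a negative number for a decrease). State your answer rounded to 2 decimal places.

362.79 billion

The simple money multiplier is m = 1/rr = 1/0.215 ≈ 4.65116.
An open-market purchase increases the monetary base by 78 billion, so ΔM = m × ΔMB = 4.65116 × 78 ≈ 362.7905 billion.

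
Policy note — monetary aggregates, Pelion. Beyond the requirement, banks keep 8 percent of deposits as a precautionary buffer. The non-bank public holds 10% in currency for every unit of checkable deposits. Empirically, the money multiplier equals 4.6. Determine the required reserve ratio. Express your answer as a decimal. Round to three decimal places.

0.059

Using m = 4.6. Since m = (1 + c)/(c + rr + e), the denominator satisfies c + rr + e = (1 + c)/m = (1 + 0.1) / 4.6 ≈ 0.239130.
With c = 0.1 and e = 0.08, the required reserve ratio is 0.239130 − 0.1 − 0.08 = 0.05913.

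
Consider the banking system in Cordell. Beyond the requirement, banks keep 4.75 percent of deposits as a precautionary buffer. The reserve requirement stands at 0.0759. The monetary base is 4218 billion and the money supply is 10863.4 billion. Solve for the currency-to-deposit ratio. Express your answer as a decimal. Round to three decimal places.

Using m = M/MB = 10863.4/4218 ≈ 2.575486. From m = (1 + c)/(c + rr + e), rearranging gives 1 + c = m·(c + rr + e), so c·(1 − m) = m·(rr + e) − 1.
Hence c = [m·(rr + e) − 1]/(1 − m) = [2.575486 × (0.0759 + 0.0475) − 1] / (1 − 2.575486) ≈ 0.433000.

0.433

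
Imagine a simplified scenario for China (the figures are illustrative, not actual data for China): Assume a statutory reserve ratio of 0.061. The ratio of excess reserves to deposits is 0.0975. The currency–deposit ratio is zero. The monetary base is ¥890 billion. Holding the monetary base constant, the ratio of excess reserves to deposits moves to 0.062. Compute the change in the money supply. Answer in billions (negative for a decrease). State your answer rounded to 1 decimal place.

Initially m₁ = 1 / (0.061 + 0.0975) ≈ 6.30915, so M₁ = 6.30915 × 890 = 5615.1435 billion.
After the change m₂ = 1 / (0.061 + 0.062) ≈ 8.13008, so M₂ = 8.13008 × 890 = 7235.7712 billion.
ΔM = M₂ − M₁ = 7235.7712 − 5615.1435 = 1620.6277 billion.

¥1620.6 billion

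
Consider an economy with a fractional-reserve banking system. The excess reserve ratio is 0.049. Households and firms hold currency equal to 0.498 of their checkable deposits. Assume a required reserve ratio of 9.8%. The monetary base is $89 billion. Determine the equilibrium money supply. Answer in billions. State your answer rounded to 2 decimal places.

$206.70 billion

The money multiplier is m = (1 + c) / (rr + e + c) = (1 + 0.498) / (0.098 + 0.049 + 0.498) ≈ 2.32248.
So M = m × MB = 2.32248 × 89 ≈ 206.7007 billion.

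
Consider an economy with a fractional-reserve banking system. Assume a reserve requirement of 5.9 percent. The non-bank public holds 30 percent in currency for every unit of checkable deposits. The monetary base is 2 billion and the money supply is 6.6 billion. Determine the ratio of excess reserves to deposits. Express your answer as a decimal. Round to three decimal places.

0.035

Using m = M/MB = 6.6/2 = 3.300000. Since m = (1 + c)/(c + rr + e), the denominator satisfies c + rr + e = (1 + c)/m = (1 + 0.3) / 3.300000 ≈ 0.393939.
With c = 0.3 and rr = 0.059, the ratio of excess reserves to deposits is 0.393939 − 0.3 − 0.059 = 0.034939.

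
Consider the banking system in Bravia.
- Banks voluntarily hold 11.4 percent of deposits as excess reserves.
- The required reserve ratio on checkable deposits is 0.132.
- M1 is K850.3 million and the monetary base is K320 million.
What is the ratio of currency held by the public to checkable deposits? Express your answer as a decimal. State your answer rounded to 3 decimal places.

Using m = M/MB = 850.3/320 ≈ 2.657188. From m = (1 + c)/(c + rr + e), rearranging gives 1 + c = m·(c + rr + e), so c·(1 − m) = m·(rr + e) − 1.
Hence c = [m·(rr + e) − 1]/(1 − m) = [2.657188 × (0.132 + 0.114) − 1] / (1 − 2.657188) ≈ 0.208988.

0.209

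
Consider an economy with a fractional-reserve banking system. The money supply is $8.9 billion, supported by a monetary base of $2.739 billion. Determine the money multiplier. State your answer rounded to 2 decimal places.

The money multiplier is m = M / MB = 8.9 / 2.739 ≈ 3.24936.

3.25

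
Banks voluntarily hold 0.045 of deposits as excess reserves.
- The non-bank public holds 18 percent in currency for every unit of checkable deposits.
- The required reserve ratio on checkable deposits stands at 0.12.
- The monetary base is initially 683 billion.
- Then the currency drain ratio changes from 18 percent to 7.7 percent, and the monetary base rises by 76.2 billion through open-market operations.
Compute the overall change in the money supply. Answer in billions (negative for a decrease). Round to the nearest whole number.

Before: m₁ = (1 + 0.18) / (0.12 + 0.045 + 0.18) ≈ 3.4203, MB₁ = 683, so M₁ = 3.4203 × 683 = 2336.0649 billion.
After: m₂ = (1 + 0.077) / (0.12 + 0.045 + 0.077) ≈ 4.4504, MB₂ = 683 + 76.2 = 759.2, so M₂ = 4.4504 × 759.2 ≈ 3378.7437 billion.
ΔM = M₂ − M₁ = 3378.7437 − 2336.0649 = 1042.6788 billion.

1043 billion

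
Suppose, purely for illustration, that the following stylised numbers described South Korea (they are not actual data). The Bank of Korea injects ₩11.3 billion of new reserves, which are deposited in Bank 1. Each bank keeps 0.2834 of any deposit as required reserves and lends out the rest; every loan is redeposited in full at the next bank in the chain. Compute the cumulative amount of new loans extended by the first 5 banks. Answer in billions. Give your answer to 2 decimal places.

₩23.17 billion

Bank i lends (1 − rr)^i of the original deposit: Bank 1 lends 11.3·0.7166 ≈ 8.0976, Bank 2 lends 11.3·0.7166² ≈ 5.8027, and so on.
Summing a geometric series: total = 11.3·[0.7166·(1 − 0.7166^5) / (1 − 0.7166)] ≈ 23.1736 billion.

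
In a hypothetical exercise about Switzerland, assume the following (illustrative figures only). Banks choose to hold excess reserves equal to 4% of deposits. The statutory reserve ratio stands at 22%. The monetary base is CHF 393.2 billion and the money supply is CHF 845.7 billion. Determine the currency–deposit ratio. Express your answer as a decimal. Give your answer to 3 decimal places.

Using m = M/MB = 845.7/393.2 ≈ 2.150814. From m = (1 + c)/(c + rr + e), rearranging gives 1 + c = m·(c + rr + e), so c·(1 − m) = m·(rr + e) − 1.
Hence c = [m·(rr + e) − 1]/(1 − m) = [2.150814 × (0.22 + 0.04) − 1] / (1 − 2.150814) ≈ 0.383023.

0.383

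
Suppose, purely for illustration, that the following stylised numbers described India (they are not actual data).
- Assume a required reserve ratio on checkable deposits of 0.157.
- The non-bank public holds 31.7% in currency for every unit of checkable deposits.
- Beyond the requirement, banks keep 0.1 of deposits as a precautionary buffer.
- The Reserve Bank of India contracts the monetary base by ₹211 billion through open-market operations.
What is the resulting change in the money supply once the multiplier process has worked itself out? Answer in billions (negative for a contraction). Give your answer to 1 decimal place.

The money multiplier is m = (1 + c) / (rr + e + c) = (1 + 0.317) / (0.157 + 0.1 + 0.317) ≈ 2.29443.
The sale removes 211 billion of base, so ΔM = m × ΔMB = 2.29443 × (−211) ≈ -484.1247 billion.

-484.1 billion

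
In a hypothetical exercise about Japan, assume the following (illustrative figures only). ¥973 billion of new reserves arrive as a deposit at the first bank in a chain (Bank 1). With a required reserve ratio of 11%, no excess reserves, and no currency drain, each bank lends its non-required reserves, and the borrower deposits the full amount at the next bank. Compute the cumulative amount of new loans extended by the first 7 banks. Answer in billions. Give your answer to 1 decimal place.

Bank i lends (1 − rr)^i of the original deposit: Bank 1 lends 973·0.8900 = 865.9700, Bank 2 lends 973·0.8900² = 770.7133, and so on.
Summing a geometric series: total = 973·[0.8900·(1 − 0.8900^7) / (1 − 0.8900)] ≈ 4390.3628 billion.

¥4390.4 billion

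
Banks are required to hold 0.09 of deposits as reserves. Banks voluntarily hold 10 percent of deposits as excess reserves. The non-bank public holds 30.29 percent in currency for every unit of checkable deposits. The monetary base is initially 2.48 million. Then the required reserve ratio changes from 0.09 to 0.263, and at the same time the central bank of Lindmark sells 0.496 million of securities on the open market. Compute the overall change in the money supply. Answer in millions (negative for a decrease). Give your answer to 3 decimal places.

-2.674 million

Before: m₁ = (1 + 0.3029) / (0.09 + 0.1 + 0.3029) ≈ 2.64334, MB₁ = 2.48, so M₁ = 2.64334 × 2.48 ≈ 6.5555 million.
After: m₂ = (1 + 0.3029) / (0.263 + 0.1 + 0.3029) ≈ 1.95660, MB₂ = 2.48 − 0.496 = 1.984, so M₂ = 1.95660 × 1.984 ≈ 3.8819 million.
ΔM = M₂ − M₁ = 3.8819 − 6.5555 = -2.6736 million.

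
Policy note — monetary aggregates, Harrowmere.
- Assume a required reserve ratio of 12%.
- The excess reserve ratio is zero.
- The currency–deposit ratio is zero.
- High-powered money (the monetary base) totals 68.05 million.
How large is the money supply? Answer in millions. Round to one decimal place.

With no currency drain or excess reserves, the money multiplier is m = 1/rr = 1/0.12 ≈ 8.3333.
Money supply M = m × MB = 8.3333 × 68.05 ≈ 567.0811 million.

567.1 million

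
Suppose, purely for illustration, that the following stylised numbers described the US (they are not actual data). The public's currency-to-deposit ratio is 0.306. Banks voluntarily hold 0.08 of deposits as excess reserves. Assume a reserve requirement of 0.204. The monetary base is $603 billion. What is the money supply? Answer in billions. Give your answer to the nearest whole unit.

$1335 billion

The money multiplier is m = (1 + c) / (rr + e + c) = (1 + 0.306) / (0.204 + 0.08 + 0.306) ≈ 2.2136.
So M = m × MB = 2.2136 × 603 = 1334.8008 billion.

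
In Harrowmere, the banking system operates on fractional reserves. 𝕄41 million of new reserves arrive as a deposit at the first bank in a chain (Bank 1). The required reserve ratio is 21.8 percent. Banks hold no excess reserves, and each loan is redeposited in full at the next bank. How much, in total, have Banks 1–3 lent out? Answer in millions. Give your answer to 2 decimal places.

𝕄76.74 million

Bank i lends (1 − rr)^i of the original deposit: Bank 1 lends 41·0.7820 = 32.0620, Bank 2 lends 41·0.7820² ≈ 25.0725, and so on.
Summing a geometric series: total = 41·[0.7820·(1 − 0.7820^3) / (1 − 0.7820)] ≈ 76.7412 million.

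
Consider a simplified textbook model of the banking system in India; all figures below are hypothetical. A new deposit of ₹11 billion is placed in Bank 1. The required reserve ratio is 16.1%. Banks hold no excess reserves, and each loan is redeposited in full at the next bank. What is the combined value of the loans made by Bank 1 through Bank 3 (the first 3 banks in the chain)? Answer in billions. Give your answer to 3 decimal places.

₹23.469 billion

Bank i lends (1 − rr)^i of the original deposit: Bank 1 lends 11·0.8390 = 9.2290, Bank 2 lends 11·0.8390² ≈ 7.7431, and so on.
Summing a geometric series: total = 11·[0.8390·(1 − 0.8390^3) / (1 − 0.8390)] ≈ 23.4686 billion.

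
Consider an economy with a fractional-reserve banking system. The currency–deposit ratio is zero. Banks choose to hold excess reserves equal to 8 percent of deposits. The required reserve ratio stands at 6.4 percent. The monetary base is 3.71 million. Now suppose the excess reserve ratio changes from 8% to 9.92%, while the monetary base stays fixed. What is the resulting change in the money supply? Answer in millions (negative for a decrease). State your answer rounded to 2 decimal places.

Initially m₁ = 1 / (0.064 + 0.08) ≈ 6.9444, so M₁ = 6.9444 × 3.71 ≈ 25.7637 million.
After the change m₂ = 1 / (0.064 + 0.0992) ≈ 6.1275, so M₂ = 6.1275 × 3.71 ≈ 22.733 million.
ΔM = M₂ − M₁ = 22.733 − 25.7637 = -3.0307 million.

-3.03 million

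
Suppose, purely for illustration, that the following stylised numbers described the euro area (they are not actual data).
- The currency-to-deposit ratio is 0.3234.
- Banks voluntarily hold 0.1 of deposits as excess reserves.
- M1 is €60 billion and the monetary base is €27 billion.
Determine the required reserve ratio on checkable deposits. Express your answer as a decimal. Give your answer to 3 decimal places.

0.172

Using m = M/MB = 60/27 ≈ 2.222222. Since m = (1 + c)/(c + rr + e), the denominator satisfies c + rr + e = (1 + c)/m = (1 + 0.3234) / 2.222222 ≈ 0.595530.
With c = 0.3234 and e = 0.1, the required reserve ratio on checkable deposits is 0.595530 − 0.3234 − 0.1 = 0.17213.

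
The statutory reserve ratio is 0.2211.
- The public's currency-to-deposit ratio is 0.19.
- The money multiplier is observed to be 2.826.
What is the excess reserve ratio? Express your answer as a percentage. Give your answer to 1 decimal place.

Using m = 2.826. Since m = (1 + c)/(c + rr + e), the denominator satisfies c + rr + e = (1 + c)/m = (1 + 0.19) / 2.826 ≈ 0.421090.
With c = 0.19 and rr = 0.2211, the excess reserve ratio is 0.421090 − 0.19 − 0.2211 = 0.00999.

1.0%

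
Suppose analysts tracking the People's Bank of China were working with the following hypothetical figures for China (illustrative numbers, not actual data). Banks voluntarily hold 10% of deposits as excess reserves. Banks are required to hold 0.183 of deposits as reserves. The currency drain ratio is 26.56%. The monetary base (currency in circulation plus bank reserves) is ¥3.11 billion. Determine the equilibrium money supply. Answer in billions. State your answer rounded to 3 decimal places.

The money multiplier is m = (1 + c) / (rr + e + c) = (1 + 0.2656) / (0.183 + 0.1 + 0.2656) ≈ 2.30696.
So M = m × MB = 2.30696 × 3.11 ≈ 7.1746 billion.

¥7.175 billion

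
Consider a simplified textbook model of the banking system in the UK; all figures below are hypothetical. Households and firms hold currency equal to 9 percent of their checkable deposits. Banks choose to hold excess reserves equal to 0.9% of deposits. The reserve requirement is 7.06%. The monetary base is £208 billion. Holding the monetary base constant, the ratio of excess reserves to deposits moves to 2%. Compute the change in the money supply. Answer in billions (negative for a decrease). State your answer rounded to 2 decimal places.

Initially m₁ = (1 + 0.09) / (0.0706 + 0.009 + 0.09) ≈ 6.426887, so M₁ = 6.426887 × 208 ≈ 1336.7925 billion.
After the change m₂ = (1 + 0.09) / (0.0706 + 0.02 + 0.09) ≈ 6.035437, so M₂ = 6.035437 × 208 ≈ 1255.3709 billion.
ΔM = M₂ − M₁ = 1255.3709 − 1336.7925 = -81.4216 billion.

-81.42 billion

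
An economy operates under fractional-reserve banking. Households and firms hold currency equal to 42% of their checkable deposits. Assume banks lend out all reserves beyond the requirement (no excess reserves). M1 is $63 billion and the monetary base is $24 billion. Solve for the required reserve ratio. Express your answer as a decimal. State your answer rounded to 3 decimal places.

0.121

Using m = M/MB = 63/24 = 2.625000. Since m = (1 + c)/(c + rr + e), the denominator satisfies c + rr + e = (1 + c)/m = (1 + 0.42) / 2.625000 ≈ 0.540952.
With c = 0.42 and e = 0, the required reserve ratio is 0.540952 − 0.42 − 0 = 0.120952.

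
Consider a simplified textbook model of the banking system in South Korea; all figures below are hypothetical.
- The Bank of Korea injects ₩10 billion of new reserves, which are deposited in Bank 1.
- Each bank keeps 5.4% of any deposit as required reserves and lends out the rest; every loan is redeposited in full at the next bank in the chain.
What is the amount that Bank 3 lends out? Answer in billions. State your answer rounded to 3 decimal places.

Each bank lends a fraction (1 − rr) = 0.9460 of the deposit it receives, so Bank 3 receives 10·0.9460^2 and lends 10·0.9460^3 ≈ 8.4659 billion.

₩8.466 billion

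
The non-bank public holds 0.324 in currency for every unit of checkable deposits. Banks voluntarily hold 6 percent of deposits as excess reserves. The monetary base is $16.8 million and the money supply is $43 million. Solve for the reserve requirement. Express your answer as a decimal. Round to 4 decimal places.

Using m = M/MB = 43/16.8 ≈ 2.559524. Since m = (1 + c)/(c + rr + e), the denominator satisfies c + rr + e = (1 + c)/m = (1 + 0.324) / 2.559524 ≈ 0.517284.
With c = 0.324 and e = 0.06, the reserve requirement is 0.517284 − 0.324 − 0.06 = 0.133284.

0.1333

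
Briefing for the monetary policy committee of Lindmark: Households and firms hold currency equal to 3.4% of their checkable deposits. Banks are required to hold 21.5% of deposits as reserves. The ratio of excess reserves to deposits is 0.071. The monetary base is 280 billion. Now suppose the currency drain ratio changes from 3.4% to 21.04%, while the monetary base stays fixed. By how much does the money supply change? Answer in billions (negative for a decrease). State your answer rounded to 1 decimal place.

Initially m₁ = (1 + 0.034) / (0.215 + 0.071 + 0.034) = 3.23125, so M₁ = 3.23125 × 280 = 904.75 billion.
After the change m₂ = (1 + 0.2104) / (0.215 + 0.071 + 0.2104) ≈ 2.43836, so M₂ = 2.43836 × 280 = 682.7408 billion.
ΔM = M₂ − M₁ = 682.7408 − 904.75 = -222.0092 billion.

-222.0 billion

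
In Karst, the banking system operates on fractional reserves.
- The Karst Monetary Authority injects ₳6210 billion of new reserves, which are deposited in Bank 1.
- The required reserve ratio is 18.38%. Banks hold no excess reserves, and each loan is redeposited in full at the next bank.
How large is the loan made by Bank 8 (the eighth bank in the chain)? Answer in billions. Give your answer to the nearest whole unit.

₳1223 billion

Each bank lends a fraction (1 − rr) = 0.8162 of the deposit it receives, so Bank 8 receives 6210·0.8162^7 and lends 6210·0.8162^8 ≈ 1223.1066 billion.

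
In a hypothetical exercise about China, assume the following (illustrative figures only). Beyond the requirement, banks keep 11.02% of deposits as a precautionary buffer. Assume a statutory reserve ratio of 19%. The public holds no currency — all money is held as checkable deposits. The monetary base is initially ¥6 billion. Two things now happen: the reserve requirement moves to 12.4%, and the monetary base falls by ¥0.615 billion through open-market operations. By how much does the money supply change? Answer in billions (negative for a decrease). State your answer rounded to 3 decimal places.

¥3.006 billion

Before: m₁ = 1 / (0.19 + 0.1102) ≈ 3.33111, MB₁ = 6, so M₁ = 3.33111 × 6 ≈ 19.9867 billion.
After: m₂ = 1 / (0.124 + 0.1102) ≈ 4.26985, MB₂ = 6 − 0.615 = 5.385, so M₂ = 4.26985 × 5.385 ≈ 22.9931 billion.
ΔM = M₂ − M₁ = 22.9931 − 19.9867 = 3.0064 billion.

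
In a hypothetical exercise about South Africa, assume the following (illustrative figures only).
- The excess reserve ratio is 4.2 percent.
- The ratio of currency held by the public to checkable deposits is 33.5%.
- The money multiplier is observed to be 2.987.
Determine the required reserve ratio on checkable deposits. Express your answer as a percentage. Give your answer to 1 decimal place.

7.0%

Using m = 2.987. Since m = (1 + c)/(c + rr + e), the denominator satisfies c + rr + e = (1 + c)/m = (1 + 0.335) / 2.987 ≈ 0.446937.
With c = 0.335 and e = 0.042, the required reserve ratio on checkable deposits is 0.446937 − 0.335 − 0.042 = 0.069937.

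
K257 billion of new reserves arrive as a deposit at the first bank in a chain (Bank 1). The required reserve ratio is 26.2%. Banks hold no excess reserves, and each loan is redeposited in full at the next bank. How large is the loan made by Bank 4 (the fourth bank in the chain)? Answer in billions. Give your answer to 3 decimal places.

Each bank lends a fraction (1 − rr) = 0.7380 of the deposit it receives, so Bank 4 receives 257·0.7380^3 and lends 257·0.7380^4 ≈ 76.2357 billion.

K76.236 billion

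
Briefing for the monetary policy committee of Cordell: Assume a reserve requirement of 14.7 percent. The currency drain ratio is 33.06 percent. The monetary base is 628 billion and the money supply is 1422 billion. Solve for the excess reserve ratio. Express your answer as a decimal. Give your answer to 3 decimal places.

Using m = M/MB = 1422/628 ≈ 2.264331. Since m = (1 + c)/(c + rr + e), the denominator satisfies c + rr + e = (1 + c)/m = (1 + 0.3306) / 2.264331 ≈ 0.587635.
With c = 0.3306 and rr = 0.147, the excess reserve ratio is 0.587635 − 0.3306 − 0.147 = 0.110035.

0.110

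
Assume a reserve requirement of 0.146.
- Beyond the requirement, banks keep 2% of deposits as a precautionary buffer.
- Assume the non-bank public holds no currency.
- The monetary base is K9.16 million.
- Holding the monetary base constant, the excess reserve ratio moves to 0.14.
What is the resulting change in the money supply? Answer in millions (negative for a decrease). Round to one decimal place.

Initially m₁ = 1 / (0.146 + 0.02) ≈ 6.0241, so M₁ = 6.0241 × 9.16 ≈ 55.1808 million.
After the change m₂ = 1 / (0.146 + 0.14) ≈ 3.4965, so M₂ = 3.4965 × 9.16 ≈ 32.0279 million.
ΔM = M₂ − M₁ = 32.0279 − 55.1808 = -23.1529 million.

-23.2 million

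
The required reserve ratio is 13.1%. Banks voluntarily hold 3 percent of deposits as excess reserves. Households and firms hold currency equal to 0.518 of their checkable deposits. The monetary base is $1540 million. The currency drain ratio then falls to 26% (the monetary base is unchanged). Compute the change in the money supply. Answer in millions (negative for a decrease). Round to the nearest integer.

$1166 million

Initially m₁ = (1 + 0.518) / (0.131 + 0.03 + 0.518) ≈ 2.23564, so M₁ = 2.23564 × 1540 = 3442.8856 million.
After the change m₂ = (1 + 0.26) / (0.131 + 0.03 + 0.26) ≈ 2.99287, so M₂ = 2.99287 × 1540 = 4609.0198 million.
ΔM = M₂ − M₁ = 4609.0198 − 3442.8856 = 1166.1342 million.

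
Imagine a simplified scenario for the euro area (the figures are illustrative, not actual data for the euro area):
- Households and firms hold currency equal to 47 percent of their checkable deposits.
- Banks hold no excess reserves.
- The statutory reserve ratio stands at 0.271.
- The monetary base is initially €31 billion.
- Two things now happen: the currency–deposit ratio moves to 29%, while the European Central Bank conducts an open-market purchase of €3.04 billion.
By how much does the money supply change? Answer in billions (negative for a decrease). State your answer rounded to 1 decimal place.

Before: m₁ = (1 + 0.47) / (0.271 + 0.47) ≈ 1.9838, MB₁ = 31, so M₁ = 1.9838 × 31 = 61.4978 billion.
After: m₂ = (1 + 0.29) / (0.271 + 0.29) ≈ 2.2995, MB₂ = 31 + 3.04 = 34.04, so M₂ = 2.2995 × 34.04 ≈ 78.275 billion.
ΔM = M₂ − M₁ = 78.275 − 61.4978 = 16.7772 billion.

€16.8 billion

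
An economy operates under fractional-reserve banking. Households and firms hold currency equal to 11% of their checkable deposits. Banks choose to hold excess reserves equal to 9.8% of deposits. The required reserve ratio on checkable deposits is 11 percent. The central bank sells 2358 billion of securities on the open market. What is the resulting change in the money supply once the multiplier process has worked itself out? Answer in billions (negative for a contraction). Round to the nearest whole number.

The money multiplier is m = (1 + c) / (rr + e + c) = (1 + 0.11) / (0.11 + 0.098 + 0.11) ≈ 3.49057.
The sale removes 2358 billion of base, so ΔM = m × ΔMB = 3.49057 × (−2358) ≈ -8230.7641 billion.

-8231 billion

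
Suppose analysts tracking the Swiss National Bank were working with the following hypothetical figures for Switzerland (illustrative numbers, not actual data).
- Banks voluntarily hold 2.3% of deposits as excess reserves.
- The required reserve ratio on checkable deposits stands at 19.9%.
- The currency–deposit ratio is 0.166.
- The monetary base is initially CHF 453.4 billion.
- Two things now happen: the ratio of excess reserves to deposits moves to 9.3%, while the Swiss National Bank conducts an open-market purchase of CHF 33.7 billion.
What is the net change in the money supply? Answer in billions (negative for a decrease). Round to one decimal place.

-122.5 billion

Before: m₁ = (1 + 0.166) / (0.199 + 0.023 + 0.166) ≈ 3.00515, MB₁ = 453.4, so M₁ = 3.00515 × 453.4 ≈ 1362.535 billion.
After: m₂ = (1 + 0.166) / (0.199 + 0.093 + 0.166) ≈ 2.54585, MB₂ = 453.4 + 33.7 = 487.1, so M₂ = 2.54585 × 487.1 ≈ 1240.0835 billion.
ΔM = M₂ − M₁ = 1240.0835 − 1362.535 = -122.4515 billion.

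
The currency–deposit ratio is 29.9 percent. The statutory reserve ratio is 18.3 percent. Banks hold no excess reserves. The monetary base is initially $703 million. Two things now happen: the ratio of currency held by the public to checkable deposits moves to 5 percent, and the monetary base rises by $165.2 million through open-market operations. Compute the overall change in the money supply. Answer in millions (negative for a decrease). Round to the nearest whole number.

Before: m₁ = (1 + 0.299) / (0.183 + 0.299) ≈ 2.6950, MB₁ = 703, so M₁ = 2.6950 × 703 = 1894.585 million.
After: m₂ = (1 + 0.05) / (0.183 + 0.05) ≈ 4.5064, MB₂ = 703 + 165.2 = 868.2, so M₂ = 4.5064 × 868.2 ≈ 3912.4565 million.
ΔM = M₂ − M₁ = 3912.4565 − 1894.585 = 2017.8715 million.

$2018 million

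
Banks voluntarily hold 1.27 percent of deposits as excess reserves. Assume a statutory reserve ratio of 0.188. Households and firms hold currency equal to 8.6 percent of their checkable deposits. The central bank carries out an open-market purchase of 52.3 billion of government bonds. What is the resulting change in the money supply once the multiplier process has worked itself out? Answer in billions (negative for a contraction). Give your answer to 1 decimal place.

The money multiplier is m = (1 + c) / (rr + e + c) = (1 + 0.086) / (0.188 + 0.0127 + 0.086) ≈ 3.7879.
The purchase adds 52.3 billion of base, so ΔM = m × ΔMB = 3.7879 × (+52.3) ≈ 198.1072 billion.

198.1 billion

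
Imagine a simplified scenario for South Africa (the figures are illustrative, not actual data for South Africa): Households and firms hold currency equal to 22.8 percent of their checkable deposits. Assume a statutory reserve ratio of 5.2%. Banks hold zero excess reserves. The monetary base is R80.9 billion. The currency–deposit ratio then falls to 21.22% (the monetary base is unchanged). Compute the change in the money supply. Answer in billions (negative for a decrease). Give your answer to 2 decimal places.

Initially m₁ = (1 + 0.228) / (0.052 + 0.228) ≈ 4.38571, so M₁ = 4.38571 × 80.9 ≈ 354.8039 billion.
After the change m₂ = (1 + 0.2122) / (0.052 + 0.2122) ≈ 4.58819, so M₂ = 4.58819 × 80.9 ≈ 371.1846 billion.
ΔM = M₂ − M₁ = 371.1846 − 354.8039 = 16.3807 billion.

R16.38 billion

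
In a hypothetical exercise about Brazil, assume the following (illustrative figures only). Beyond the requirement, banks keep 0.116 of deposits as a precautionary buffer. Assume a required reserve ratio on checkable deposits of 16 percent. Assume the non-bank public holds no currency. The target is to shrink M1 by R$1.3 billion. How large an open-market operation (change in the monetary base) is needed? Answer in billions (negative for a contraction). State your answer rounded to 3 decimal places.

The money multiplier is m = 1 / (rr + e) = 1 / (0.16 + 0.116) ≈ 3.62319.
ΔMB = ΔM / m = (−1.3) / 3.62319 ≈ -0.3588 billion.

-0.359 billion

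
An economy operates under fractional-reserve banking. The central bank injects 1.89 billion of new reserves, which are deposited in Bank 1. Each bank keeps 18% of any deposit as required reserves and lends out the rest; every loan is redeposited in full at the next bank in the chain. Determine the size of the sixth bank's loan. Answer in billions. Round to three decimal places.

Each bank lends a fraction (1 − rr) = 0.8200 of the deposit it receives, so Bank 6 receives 1.89·0.8200^5 and lends 1.89·0.8200^6 ≈ 0.5746 billion.

0.575 billion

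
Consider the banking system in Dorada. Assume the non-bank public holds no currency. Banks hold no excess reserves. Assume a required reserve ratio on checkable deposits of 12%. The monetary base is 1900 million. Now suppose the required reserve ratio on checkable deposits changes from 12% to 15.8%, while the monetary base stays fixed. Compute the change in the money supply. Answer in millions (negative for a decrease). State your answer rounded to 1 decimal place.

Initially m₁ = 1 / (0.12) ≈ 8.333333, so M₁ = 8.333333 × 1900 = 15833.3327 million.
After the change m₂ = 1 / (0.158) ≈ 6.329114, so M₂ = 6.329114 × 1900 = 12025.3166 million.
ΔM = M₂ − M₁ = 12025.3166 − 15833.3327 = -3808.0161 million.

-3808.0 million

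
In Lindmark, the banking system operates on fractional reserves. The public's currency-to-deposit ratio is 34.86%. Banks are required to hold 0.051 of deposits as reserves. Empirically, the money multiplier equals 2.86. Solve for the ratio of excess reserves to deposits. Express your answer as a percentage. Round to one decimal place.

Using m = 2.86. Since m = (1 + c)/(c + rr + e), the denominator satisfies c + rr + e = (1 + c)/m = (1 + 0.3486) / 2.86 ≈ 0.471538.
With c = 0.3486 and rr = 0.051, the ratio of excess reserves to deposits is 0.471538 − 0.3486 − 0.051 = 0.071938.

7.2%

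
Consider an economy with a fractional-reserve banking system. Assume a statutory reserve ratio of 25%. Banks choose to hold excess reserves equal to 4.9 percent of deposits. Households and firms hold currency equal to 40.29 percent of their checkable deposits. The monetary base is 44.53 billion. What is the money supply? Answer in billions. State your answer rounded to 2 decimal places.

89.00 billion

The money multiplier is m = (1 + c) / (rr + e + c) = (1 + 0.4029) / (0.25 + 0.049 + 0.4029) ≈ 1.99872.
So M = m × MB = 1.99872 × 44.53 ≈ 89.003 billion.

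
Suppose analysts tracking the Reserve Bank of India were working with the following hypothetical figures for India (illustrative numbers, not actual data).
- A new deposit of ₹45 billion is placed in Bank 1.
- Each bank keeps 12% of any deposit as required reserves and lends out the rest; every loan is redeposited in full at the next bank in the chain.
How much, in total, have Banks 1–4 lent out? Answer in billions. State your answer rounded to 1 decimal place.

₹132.1 billion

Bank i lends (1 − rr)^i of the original deposit: Bank 1 lends 45·0.8800 = 39.6000, Bank 2 lends 45·0.8800² = 34.8480, and so on.
Summing a geometric series: total = 45·[0.8800·(1 − 0.8800^4) / (1 − 0.8800)] ≈ 132.1005 billion.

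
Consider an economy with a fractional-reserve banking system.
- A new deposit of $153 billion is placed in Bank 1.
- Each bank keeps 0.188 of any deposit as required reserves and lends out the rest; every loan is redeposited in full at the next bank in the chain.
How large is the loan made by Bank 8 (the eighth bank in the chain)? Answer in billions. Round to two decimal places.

Each bank lends a fraction (1 − rr) = 0.8120 of the deposit it receives, so Bank 8 receives 153·0.8120^7 and lends 153·0.8120^8 ≈ 28.9161 billion.

$28.92 billion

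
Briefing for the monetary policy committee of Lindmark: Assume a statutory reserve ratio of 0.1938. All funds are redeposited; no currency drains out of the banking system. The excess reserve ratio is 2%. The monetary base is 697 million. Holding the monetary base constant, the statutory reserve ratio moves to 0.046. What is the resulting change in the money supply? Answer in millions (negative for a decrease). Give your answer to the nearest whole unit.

7301 million

Initially m₁ = 1 / (0.1938 + 0.02) ≈ 4.6773, so M₁ = 4.6773 × 697 = 3260.0781 million.
After the change m₂ = 1 / (0.046 + 0.02) ≈ 15.1515, so M₂ = 15.1515 × 697 = 10560.5955 million.
ΔM = M₂ − M₁ = 10560.5955 − 3260.0781 = 7300.5174 million.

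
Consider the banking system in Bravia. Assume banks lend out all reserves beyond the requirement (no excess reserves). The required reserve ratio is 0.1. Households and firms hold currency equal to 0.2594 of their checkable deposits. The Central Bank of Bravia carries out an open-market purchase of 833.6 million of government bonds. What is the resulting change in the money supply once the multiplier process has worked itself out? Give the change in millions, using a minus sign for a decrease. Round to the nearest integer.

2921 million

The money multiplier is m = (1 + c) / (rr + c) = (1 + 0.2594) / (0.1 + 0.2594) ≈ 3.5042.
The purchase adds 833.6 million of base, so ΔM = m × ΔMB = 3.5042 × (+833.6) ≈ 2921.1011 million.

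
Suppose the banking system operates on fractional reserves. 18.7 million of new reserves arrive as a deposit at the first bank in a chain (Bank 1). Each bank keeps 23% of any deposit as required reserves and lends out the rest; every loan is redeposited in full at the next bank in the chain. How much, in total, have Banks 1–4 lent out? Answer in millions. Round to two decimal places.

40.60 million

Bank i lends (1 − rr)^i of the original deposit: Bank 1 lends 18.7·0.7700 = 14.3990, Bank 2 lends 18.7·0.7700² ≈ 11.0872, and so on.
Summing a geometric series: total = 18.7·[0.7700·(1 − 0.7700^4) / (1 − 0.7700)] ≈ 40.5970 million.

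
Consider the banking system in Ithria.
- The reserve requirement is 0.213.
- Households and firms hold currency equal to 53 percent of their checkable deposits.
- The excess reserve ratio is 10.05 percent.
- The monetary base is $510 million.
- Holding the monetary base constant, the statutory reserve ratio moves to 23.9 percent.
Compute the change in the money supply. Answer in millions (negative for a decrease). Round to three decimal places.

-27.662 million

Initially m₁ = (1 + 0.53) / (0.213 + 0.1005 + 0.53) ≈ 1.8138708, so M₁ = 1.8138708 × 510 ≈ 925.0741 million.
After the change m₂ = (1 + 0.53) / (0.239 + 0.1005 + 0.53) ≈ 1.7596320, so M₂ = 1.7596320 × 510 ≈ 897.4123 million.
ΔM = M₂ − M₁ = 897.4123 − 925.0741 = -27.6618 million.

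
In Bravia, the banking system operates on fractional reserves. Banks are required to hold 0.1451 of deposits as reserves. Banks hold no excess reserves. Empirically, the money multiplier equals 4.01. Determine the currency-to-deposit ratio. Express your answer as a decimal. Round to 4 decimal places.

Using m = 4.01. From m = (1 + c)/(c + rr + e), rearranging gives 1 + c = m·(c + rr + e), so c·(1 − m) = m·(rr + e) − 1.
Hence c = [m·(rr + e) − 1]/(1 − m) = [4.01 × (0.1451 + 0) − 1] / (1 − 4.01) ≈ 0.138920.

0.1389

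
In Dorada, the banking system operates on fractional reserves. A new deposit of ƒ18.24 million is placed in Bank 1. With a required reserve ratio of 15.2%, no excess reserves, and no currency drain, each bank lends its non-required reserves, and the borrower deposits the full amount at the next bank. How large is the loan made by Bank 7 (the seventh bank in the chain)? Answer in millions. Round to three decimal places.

Each bank lends a fraction (1 − rr) = 0.8480 of the deposit it receives, so Bank 7 receives 18.24·0.8480^6 and lends 18.24·0.8480^7 ≈ 5.7517 million.

ƒ5.752 million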